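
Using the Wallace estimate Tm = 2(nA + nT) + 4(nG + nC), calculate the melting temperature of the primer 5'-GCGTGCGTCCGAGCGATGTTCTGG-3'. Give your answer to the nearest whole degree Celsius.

80°C

Base counts: A=2, T=6, G=10, C=6 (length 24).
Tm = 2·(2+6) + 4·(10+6) = 2·8 + 4·16 = 16 + 64 = 80°C.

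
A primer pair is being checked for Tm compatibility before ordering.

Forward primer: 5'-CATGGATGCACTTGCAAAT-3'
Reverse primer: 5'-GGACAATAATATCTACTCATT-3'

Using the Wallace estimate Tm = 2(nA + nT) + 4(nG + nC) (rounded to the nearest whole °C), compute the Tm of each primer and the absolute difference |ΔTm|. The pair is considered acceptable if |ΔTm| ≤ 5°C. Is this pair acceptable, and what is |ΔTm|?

|ΔTm| = 0°C; the pair is acceptable.

Forward: A=6 T=5 G=4 C=4 → Tm = 2·11 + 4·8 = 54°C.
Reverse: A=8 T=7 G=2 C=4 → Tm = 2·15 + 4·6 = 54°C.
|ΔTm| = |54 − 54| = 0°C, ≤ 5°C.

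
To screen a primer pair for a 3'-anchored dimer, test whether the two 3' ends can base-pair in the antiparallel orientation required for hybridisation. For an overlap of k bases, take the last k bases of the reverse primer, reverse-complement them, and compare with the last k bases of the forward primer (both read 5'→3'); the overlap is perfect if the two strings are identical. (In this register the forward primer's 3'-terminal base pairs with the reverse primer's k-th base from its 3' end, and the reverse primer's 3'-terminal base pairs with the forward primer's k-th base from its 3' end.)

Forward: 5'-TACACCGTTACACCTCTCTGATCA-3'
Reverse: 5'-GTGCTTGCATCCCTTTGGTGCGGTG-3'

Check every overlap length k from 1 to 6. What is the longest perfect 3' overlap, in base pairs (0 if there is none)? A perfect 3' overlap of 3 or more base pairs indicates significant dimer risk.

Longest perfect overlap: 2 complementary base pairs; below the dimer-risk threshold (threshold 3).

Last 6 bases (5'→3') — forward …TGATCA, reverse …GCGGTG.
Reverse complement of the reverse primer's last 6 bases: CACCGC; its first k bases are the reverse complement of the reverse primer's last k bases, so a perfect k-base overlap needs the forward primer's last k bases to equal them.
Comparing (forward last k vs required): k=1: A vs C ✗; k=2: CA vs CA ✓; k=3: TCA vs CAC ✗; k=4: ATCA vs CACC ✗; k=5: GATCA vs CACCG ✗; k=6: TGATCA vs CACCGC ✗.
Only k = 2 is perfect, so the longest perfect 3' overlap is 2.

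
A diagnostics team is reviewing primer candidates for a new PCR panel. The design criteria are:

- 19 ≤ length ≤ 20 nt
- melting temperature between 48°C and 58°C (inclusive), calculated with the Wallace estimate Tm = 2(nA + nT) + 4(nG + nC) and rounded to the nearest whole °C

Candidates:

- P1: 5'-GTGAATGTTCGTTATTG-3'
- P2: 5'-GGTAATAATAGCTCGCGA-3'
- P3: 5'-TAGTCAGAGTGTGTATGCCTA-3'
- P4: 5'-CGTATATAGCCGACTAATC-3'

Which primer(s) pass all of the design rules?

P1 (17 nt, A=3 T=8 G=5 C=1): length 17, outside 19–20 ✗; Tm = 2·11 + 4·6 = 46°C, outside 48–58°C ✗ — fails.
P2 (18 nt, A=6 T=4 G=5 C=3): length 18, outside 19–20 ✗; Tm = 2·10 + 4·8 = 52°C ✓ — fails.
P3 (21 nt, A=5 T=7 G=6 C=3): length 21, outside 19–20 ✗; Tm = 2·12 + 4·9 = 60°C, outside 48–58°C ✗ — fails.
P4 (19 nt, A=6 T=5 G=3 C=5): length 19 ✓; Tm = 2·11 + 4·8 = 54°C ✓ — passes.

P4 only.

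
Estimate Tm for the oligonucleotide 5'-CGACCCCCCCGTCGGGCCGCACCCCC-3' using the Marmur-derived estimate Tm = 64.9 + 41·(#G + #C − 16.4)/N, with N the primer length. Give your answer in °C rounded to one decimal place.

Base counts: A=2, T=1, G=6, C=17; G+C = 23, N = 26.
Tm = 64.9 + 41·(23 − 16.4)/26 = 64.9 + 270.60/26 = 75.3°C.

75.3°C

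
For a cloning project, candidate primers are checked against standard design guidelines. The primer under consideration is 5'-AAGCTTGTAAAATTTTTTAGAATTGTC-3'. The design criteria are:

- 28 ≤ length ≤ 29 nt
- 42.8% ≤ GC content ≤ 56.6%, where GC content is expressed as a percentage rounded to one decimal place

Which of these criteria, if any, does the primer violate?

Base counts: A=9, T=12, G=4, C=2 (length 27).
length: length 27, outside 28–29 ✗
GC content: GC 6/27 = 22.2%, outside 42.8–56.6% ✗

Fails: length, GC content.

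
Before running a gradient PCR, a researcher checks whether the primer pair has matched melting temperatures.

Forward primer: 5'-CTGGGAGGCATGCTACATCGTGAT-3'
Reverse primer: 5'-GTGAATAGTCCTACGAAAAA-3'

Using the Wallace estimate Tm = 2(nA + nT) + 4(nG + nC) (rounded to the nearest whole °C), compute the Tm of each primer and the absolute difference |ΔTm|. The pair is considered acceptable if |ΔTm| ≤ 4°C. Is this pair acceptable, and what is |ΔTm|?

Forward: A=5 T=6 G=8 C=5 → Tm = 2·11 + 4·13 = 74°C.
Reverse: A=9 T=4 G=4 C=3 → Tm = 2·13 + 4·7 = 54°C.
|ΔTm| = |74 − 54| = 20°C, > 4°C.

|ΔTm| = 20°C; the pair is not acceptable.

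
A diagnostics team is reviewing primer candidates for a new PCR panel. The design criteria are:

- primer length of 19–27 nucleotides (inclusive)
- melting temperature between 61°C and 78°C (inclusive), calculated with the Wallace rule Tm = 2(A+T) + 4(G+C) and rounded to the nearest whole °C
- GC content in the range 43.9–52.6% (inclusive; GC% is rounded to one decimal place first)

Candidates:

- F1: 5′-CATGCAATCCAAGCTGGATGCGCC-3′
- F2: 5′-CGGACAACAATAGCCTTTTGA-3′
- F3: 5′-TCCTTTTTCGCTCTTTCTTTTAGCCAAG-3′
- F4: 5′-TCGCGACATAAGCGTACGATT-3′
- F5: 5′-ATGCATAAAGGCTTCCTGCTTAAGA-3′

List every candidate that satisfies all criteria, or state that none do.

F1 (24 nt, A=6 T=4 G=6 C=8): length 24 ✓; Tm = 2·10 + 4·14 = 76°C ✓; GC 14/24 = 58.3%, outside 43.9–52.6% ✗ — fails.
F2 (21 nt, A=7 T=5 G=4 C=5): length 21 ✓; Tm = 2·12 + 4·9 = 60°C, outside 61–78°C ✗; GC 9/21 = 42.9%, outside 43.9–52.6% ✗ — fails.
F3 (28 nt, A=3 T=14 G=3 C=8): length 28, outside 19–27 ✗; Tm = 2·17 + 4·11 = 78°C ✓; GC 11/28 = 39.3%, outside 43.9–52.6% ✗ — fails.
F4 (21 nt, A=6 T=5 G=5 C=5): length 21 ✓; Tm = 2·11 + 4·10 = 62°C ✓; GC 10/21 = 47.6% ✓ — passes.
F5 (25 nt, A=8 T=7 G=5 C=5): length 25 ✓; Tm = 2·15 + 4·10 = 70°C ✓; GC 10/25 = 40.0%, outside 43.9–52.6% ✗ — fails.

F4 only.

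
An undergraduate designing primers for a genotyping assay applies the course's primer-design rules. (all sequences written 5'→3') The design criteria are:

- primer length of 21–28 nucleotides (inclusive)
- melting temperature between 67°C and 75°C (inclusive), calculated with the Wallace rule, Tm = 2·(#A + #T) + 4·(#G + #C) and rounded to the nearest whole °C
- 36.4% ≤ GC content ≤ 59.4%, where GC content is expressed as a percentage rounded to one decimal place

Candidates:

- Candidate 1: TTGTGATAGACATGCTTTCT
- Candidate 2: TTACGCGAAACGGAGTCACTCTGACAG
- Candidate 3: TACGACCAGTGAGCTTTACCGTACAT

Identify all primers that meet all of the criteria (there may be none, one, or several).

None of the candidates satisfy all criteria.

Candidate 1 (20 nt, A=4 T=9 G=4 C=3): length 20, outside 21–28 ✗; Tm = 2·13 + 4·7 = 54°C, outside 67–75°C ✗; GC 7/20 = 35.0%, outside 36.4–59.4% ✗ — fails.
Candidate 2 (27 nt, A=8 T=5 G=7 C=7): length 27 ✓; Tm = 2·13 + 4·14 = 82°C, outside 67–75°C ✗; GC 14/27 = 51.9% ✓ — fails.
Candidate 3 (26 nt, A=7 T=7 G=5 C=7): length 26 ✓; Tm = 2·14 + 4·12 = 76°C, outside 67–75°C ✗; GC 12/26 = 46.2% ✓ — fails.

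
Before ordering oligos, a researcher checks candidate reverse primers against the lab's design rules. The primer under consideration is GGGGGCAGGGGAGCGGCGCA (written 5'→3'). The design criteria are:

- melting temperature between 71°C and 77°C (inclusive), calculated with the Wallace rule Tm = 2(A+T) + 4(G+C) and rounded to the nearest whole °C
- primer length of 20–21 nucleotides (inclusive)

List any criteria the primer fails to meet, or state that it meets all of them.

Base counts: A=3, T=0, G=13, C=4 (length 20).
Tm: Tm = 2·3 + 4·17 = 74°C ✓
length: length 20 ✓

Meets all criteria.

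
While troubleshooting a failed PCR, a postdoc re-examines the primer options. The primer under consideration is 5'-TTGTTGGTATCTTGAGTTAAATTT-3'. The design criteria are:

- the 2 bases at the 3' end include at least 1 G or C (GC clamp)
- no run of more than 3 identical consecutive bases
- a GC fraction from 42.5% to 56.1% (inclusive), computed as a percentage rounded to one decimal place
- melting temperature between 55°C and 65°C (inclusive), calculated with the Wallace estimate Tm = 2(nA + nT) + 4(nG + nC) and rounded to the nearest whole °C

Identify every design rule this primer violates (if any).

Base counts: A=5, T=13, G=5, C=1 (length 24).
GC clamp: 3' end TT has 0 G/C, need ≥1 ✗
homopolymer run: longest run = 3 ✓
GC content: GC 6/24 = 25.0%, outside 42.5–56.1% ✗
Tm: Tm = 2·18 + 4·6 = 60°C ✓

Fails: GC clamp, GC content.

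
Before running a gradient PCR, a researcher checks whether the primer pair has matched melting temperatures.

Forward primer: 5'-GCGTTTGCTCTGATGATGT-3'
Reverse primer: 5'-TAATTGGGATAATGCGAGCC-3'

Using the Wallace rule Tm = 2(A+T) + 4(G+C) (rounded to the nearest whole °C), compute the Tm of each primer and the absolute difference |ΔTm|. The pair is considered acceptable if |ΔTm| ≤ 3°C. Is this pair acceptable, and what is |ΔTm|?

Forward: A=2 T=8 G=6 C=3 → Tm = 2·10 + 4·9 = 56°C.
Reverse: A=6 T=5 G=6 C=3 → Tm = 2·11 + 4·9 = 58°C.
|ΔTm| = |56 − 58| = 2°C, ≤ 3°C.

|ΔTm| = 2°C; the pair is acceptable.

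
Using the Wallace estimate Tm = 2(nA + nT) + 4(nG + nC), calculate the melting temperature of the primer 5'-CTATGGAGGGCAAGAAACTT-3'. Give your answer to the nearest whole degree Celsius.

58°C

Base counts: A=7, T=4, G=6, C=3 (length 20).
Tm = 2·(7+4) + 4·(6+3) = 2·11 + 4·9 = 22 + 36 = 58°C.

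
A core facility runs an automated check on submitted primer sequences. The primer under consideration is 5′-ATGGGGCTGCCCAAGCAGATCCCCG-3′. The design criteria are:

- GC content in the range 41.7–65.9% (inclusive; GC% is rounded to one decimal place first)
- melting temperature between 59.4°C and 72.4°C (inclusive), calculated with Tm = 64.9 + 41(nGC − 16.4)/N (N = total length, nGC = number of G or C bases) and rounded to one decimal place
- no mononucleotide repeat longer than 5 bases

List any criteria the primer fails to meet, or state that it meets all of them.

Fails: GC content.

Base counts: A=5, T=3, G=8, C=9 (length 25).
GC content: GC 17/25 = 68.0%, outside 41.7–65.9% ✗
Tm: Tm = 64.9 + 41·(17 − 16.4)/25 = 65.9°C ✓
homopolymer run: longest run = 4 ✓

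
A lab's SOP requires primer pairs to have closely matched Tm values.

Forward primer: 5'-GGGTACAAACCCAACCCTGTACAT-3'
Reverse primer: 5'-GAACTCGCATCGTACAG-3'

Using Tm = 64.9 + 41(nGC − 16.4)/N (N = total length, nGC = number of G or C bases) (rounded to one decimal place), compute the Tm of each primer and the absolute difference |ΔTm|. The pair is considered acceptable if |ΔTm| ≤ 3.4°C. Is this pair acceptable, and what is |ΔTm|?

Forward: G+C = 12, N = 24 → Tm = 64.9 + 41·(12 − 16.4)/24 = 57.4°C.
Reverse: G+C = 9, N = 17 → Tm = 64.9 + 41·(9 − 16.4)/17 = 47.1°C.
|ΔTm| = |57.4 − 47.1| = 10.3°C, > 3.4°C.

|ΔTm| = 10.3°C; the pair is not acceptable.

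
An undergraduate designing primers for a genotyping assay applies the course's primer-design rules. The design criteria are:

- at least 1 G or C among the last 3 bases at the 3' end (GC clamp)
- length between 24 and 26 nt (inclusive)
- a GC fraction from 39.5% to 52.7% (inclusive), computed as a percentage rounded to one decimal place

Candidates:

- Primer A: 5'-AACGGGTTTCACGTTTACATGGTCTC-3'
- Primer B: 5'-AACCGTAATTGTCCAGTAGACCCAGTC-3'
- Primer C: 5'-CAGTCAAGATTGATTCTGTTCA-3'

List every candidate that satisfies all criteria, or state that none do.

Primer A (26 nt, A=5 T=9 G=6 C=6): 3' end CTC has 2 G/C ✓; length 26 ✓; GC 12/26 = 46.2% ✓ — passes.
Primer B (27 nt, A=8 T=6 G=5 C=8): 3' end GTC has 2 G/C ✓; length 27, outside 24–26 ✗; GC 13/27 = 48.1% ✓ — fails.
Primer C (22 nt, A=6 T=8 G=4 C=4): 3' end TCA has 1 G/C ✓; length 22, outside 24–26 ✗; GC 8/22 = 36.4%, outside 39.5–52.7% ✗ — fails.

Primer A only.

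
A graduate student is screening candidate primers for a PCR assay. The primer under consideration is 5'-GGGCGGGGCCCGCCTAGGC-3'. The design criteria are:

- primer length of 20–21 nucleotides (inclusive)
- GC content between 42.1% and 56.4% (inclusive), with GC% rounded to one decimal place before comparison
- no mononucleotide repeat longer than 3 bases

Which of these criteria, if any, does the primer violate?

Base counts: A=1, T=1, G=10, C=7 (length 19).
length: length 19, outside 20–21 ✗
GC content: GC 17/19 = 89.5%, outside 42.1–56.4% ✗
homopolymer run: longest run = 4, exceeds 3 ✗

Fails: length, GC content, homopolymer run.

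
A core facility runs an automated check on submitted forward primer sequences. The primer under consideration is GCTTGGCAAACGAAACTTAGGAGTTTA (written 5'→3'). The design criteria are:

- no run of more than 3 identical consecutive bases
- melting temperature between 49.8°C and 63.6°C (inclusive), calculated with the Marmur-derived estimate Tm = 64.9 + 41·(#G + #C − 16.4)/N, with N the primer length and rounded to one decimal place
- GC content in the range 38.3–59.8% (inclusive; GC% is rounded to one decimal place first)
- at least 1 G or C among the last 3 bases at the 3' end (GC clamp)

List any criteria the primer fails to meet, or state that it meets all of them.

Fails: GC clamp.

Base counts: A=9, T=7, G=7, C=4 (length 27).
homopolymer run: longest run = 3 ✓
Tm: Tm = 64.9 + 41·(11 − 16.4)/27 = 56.7°C ✓
GC content: GC 11/27 = 40.7% ✓
GC clamp: 3' end TTA has 0 G/C, need ≥1 ✗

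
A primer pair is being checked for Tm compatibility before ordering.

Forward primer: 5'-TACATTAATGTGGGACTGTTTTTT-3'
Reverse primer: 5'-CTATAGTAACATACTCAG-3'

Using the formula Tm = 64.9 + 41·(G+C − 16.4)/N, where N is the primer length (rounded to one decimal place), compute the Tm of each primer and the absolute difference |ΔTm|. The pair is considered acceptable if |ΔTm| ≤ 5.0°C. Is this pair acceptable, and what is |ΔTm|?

|ΔTm| = 7.6°C; the pair is not acceptable.

Forward: G+C = 7, N = 24 → Tm = 64.9 + 41·(7 − 16.4)/24 = 48.8°C.
Reverse: G+C = 6, N = 18 → Tm = 64.9 + 41·(6 − 16.4)/18 = 41.2°C.
|ΔTm| = |48.8 − 41.2| = 7.6°C, > 5.0°C.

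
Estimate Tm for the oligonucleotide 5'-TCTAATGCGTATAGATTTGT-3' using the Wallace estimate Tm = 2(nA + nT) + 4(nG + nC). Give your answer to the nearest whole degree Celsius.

Base counts: A=5, T=9, G=4, C=2 (length 20).
Tm = 2·(5+9) + 4·(4+2) = 2·14 + 4·6 = 28 + 24 = 52°C.

52°C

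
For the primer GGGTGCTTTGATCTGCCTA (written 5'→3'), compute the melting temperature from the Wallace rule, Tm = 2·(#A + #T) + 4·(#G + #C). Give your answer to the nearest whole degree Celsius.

Base counts: A=2, T=7, G=6, C=4 (length 19).
Tm = 2·(2+7) + 4·(6+4) = 2·9 + 4·10 = 18 + 40 = 58°C.

58°C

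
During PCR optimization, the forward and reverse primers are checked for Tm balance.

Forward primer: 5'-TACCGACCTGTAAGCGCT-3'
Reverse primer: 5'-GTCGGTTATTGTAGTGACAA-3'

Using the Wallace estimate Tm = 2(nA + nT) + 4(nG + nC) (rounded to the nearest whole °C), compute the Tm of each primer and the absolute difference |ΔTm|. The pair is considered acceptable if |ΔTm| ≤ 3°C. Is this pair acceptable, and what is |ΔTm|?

Forward: A=4 T=4 G=4 C=6 → Tm = 2·8 + 4·10 = 56°C.
Reverse: A=5 T=7 G=6 C=2 → Tm = 2·12 + 4·8 = 56°C.
|ΔTm| = |56 − 56| = 0°C, ≤ 3°C.

|ΔTm| = 0°C; the pair is acceptable.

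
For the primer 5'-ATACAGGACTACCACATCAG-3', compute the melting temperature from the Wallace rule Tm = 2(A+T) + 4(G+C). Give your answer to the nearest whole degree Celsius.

58°C

Base counts: A=8, T=3, G=3, C=6 (length 20).
Tm = 2·(8+3) + 4·(3+6) = 2·11 + 4·9 = 22 + 36 = 58°C.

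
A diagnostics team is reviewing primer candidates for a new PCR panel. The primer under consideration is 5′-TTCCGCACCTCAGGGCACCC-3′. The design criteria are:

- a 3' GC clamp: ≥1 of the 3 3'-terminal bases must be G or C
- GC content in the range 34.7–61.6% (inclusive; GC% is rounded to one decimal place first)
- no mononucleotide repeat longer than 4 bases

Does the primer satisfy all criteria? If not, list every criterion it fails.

Base counts: A=3, T=3, G=4, C=10 (length 20).
GC clamp: 3' end CCC has 3 G/C ✓
GC content: GC 14/20 = 70.0%, outside 34.7–61.6% ✗
homopolymer run: longest run = 3 ✓

Fails: GC content.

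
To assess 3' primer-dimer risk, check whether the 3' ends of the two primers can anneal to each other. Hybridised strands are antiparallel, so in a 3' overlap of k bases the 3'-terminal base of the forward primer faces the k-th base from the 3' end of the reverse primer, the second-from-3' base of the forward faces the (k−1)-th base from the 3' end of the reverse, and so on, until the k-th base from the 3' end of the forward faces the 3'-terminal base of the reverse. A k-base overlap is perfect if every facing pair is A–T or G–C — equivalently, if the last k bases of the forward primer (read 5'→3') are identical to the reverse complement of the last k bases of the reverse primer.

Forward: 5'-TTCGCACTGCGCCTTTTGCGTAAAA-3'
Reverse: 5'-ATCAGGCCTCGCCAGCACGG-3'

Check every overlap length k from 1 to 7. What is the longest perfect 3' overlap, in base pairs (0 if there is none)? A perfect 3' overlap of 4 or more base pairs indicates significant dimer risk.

Longest perfect overlap: 0 complementary base pairs; below the dimer-risk threshold (threshold 4).

Last 7 bases (5'→3') — forward …CGTAAAA, reverse …AGCACGG.
Reverse complement of the reverse primer's last 7 bases: CCGTGCT; its first k bases are the reverse complement of the reverse primer's last k bases, so a perfect k-base overlap needs the forward primer's last k bases to equal them.
Comparing (forward last k vs required): k=1: A vs C ✗; k=2: AA vs CC ✗; k=3: AAA vs CCG ✗; k=4: AAAA vs CCGT ✗; k=5: TAAAA vs CCGTG ✗; k=6: GTAAAA vs CCGTGC ✗; k=7: CGTAAAA vs CCGTGCT ✗.
No overlap length from 1 to 7 is perfect, so the longest perfect 3' overlap is 0.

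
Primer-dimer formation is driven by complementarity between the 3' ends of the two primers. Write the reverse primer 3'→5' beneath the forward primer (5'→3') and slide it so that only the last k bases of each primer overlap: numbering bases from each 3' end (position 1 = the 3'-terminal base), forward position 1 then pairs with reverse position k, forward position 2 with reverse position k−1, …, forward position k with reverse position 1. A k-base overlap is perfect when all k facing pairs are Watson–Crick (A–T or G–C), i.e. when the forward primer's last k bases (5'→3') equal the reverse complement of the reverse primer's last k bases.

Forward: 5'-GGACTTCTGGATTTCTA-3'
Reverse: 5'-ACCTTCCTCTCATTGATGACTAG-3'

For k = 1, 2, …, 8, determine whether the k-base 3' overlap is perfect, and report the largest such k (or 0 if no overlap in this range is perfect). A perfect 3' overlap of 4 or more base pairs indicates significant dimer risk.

Longest perfect overlap: 3 complementary base pairs; below the dimer-risk threshold (threshold 4).

Last 8 bases (5'→3') — forward …GATTTCTA, reverse …ATGACTAG.
Reverse complement of the reverse primer's last 8 bases: CTAGTCAT; its first k bases are the reverse complement of the reverse primer's last k bases, so a perfect k-base overlap needs the forward primer's last k bases to equal them.
Comparing (forward last k vs required): k=1: A vs C ✗; k=2: TA vs CT ✗; k=3: CTA vs CTA ✓; k=4: TCTA vs CTAG ✗; k=5: TTCTA vs CTAGT ✗; k=6: TTTCTA vs CTAGTC ✗; k=7: ATTTCTA vs CTAGTCA ✗; k=8: GATTTCTA vs CTAGTCAT ✗.
Only k = 3 is perfect, so the longest perfect 3' overlap is 3.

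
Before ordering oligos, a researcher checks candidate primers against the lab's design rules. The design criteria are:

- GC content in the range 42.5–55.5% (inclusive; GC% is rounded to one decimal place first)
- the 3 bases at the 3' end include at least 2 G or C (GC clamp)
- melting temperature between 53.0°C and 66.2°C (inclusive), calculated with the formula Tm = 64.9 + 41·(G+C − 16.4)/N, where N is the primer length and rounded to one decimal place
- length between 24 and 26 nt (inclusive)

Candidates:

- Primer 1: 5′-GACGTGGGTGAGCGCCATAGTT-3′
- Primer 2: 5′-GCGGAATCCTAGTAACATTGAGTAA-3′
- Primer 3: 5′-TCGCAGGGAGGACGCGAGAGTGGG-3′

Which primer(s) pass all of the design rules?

None of the candidates satisfy all criteria.

Primer 1 (22 nt, A=4 T=5 G=9 C=4): GC 13/22 = 59.1%, outside 42.5–55.5% ✗; 3' end GTT has 1 G/C, need ≥2 ✗; Tm = 64.9 + 41·(13 − 16.4)/22 = 58.6°C ✓; length 22, outside 24–26 ✗ — fails.
Primer 2 (25 nt, A=9 T=6 G=6 C=4): GC 10/25 = 40.0%, outside 42.5–55.5% ✗; 3' end TAA has 0 G/C, need ≥2 ✗; Tm = 64.9 + 41·(10 − 16.4)/25 = 54.4°C ✓; length 25 ✓ — fails.
Primer 3 (24 nt, A=5 T=2 G=13 C=4): GC 17/24 = 70.8%, outside 42.5–55.5% ✗; 3' end GGG has 3 G/C ✓; Tm = 64.9 + 41·(17 − 16.4)/24 = 65.9°C ✓; length 24 ✓ — fails.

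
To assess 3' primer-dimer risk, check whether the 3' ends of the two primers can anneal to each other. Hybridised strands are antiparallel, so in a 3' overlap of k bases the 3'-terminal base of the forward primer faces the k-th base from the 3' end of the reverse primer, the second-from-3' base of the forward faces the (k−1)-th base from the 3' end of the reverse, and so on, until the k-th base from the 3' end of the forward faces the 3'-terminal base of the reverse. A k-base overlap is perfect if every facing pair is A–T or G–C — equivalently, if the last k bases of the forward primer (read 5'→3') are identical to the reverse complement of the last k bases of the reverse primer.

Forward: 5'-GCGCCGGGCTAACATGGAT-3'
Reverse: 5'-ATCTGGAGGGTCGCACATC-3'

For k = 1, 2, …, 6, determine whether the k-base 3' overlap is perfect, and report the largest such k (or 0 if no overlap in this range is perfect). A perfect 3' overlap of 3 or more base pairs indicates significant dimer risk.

Last 6 bases (5'→3') — forward …ATGGAT, reverse …CACATC.
Reverse complement of the reverse primer's last 6 bases: GATGTG; its first k bases are the reverse complement of the reverse primer's last k bases, so a perfect k-base overlap needs the forward primer's last k bases to equal them.
Comparing (forward last k vs required): k=1: T vs G ✗; k=2: AT vs GA ✗; k=3: GAT vs GAT ✓; k=4: GGAT vs GATG ✗; k=5: TGGAT vs GATGT ✗; k=6: ATGGAT vs GATGTG ✗.
Only k = 3 is perfect, so the longest perfect 3' overlap is 3.

Longest perfect overlap: 3 complementary base pairs; significant dimer risk (threshold 3).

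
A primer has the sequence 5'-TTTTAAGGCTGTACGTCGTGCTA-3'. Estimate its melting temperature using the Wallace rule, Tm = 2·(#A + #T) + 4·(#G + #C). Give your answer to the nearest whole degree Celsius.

Base counts: A=4, T=9, G=6, C=4 (length 23).
Tm = 2·(4+9) + 4·(6+4) = 2·13 + 4·10 = 26 + 40 = 66°C.

66°C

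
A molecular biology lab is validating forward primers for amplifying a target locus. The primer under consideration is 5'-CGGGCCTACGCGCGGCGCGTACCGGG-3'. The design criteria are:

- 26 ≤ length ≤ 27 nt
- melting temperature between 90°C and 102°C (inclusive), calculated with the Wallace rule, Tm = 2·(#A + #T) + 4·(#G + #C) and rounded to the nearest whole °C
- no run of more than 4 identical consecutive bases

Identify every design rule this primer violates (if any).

Base counts: A=2, T=2, G=12, C=10 (length 26).
length: length 26 ✓
Tm: Tm = 2·4 + 4·22 = 96°C ✓
homopolymer run: longest run = 3 ✓

Meets all criteria.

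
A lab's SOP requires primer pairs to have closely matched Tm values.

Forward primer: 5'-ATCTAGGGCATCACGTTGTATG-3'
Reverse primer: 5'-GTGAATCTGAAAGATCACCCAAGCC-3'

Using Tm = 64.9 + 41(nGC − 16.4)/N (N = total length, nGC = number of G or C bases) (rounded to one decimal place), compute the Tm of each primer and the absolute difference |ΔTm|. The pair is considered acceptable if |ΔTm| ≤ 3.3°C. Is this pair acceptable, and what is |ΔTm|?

Forward: G+C = 10, N = 22 → Tm = 64.9 + 41·(10 − 16.4)/22 = 53.0°C.
Reverse: G+C = 12, N = 25 → Tm = 64.9 + 41·(12 − 16.4)/25 = 57.7°C.
|ΔTm| = |53.0 − 57.7| = 4.7°C, > 3.3°C.

|ΔTm| = 4.7°C; the pair is not acceptable.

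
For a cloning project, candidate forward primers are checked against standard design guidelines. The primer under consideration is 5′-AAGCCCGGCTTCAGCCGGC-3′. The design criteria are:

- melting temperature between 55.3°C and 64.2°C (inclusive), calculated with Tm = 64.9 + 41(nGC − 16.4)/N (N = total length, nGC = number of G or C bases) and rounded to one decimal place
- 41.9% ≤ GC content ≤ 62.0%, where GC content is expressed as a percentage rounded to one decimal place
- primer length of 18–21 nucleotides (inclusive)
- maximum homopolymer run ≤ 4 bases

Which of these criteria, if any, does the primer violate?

Fails: GC content.

Base counts: A=3, T=2, G=6, C=8 (length 19).
Tm: Tm = 64.9 + 41·(14 − 16.4)/19 = 59.7°C ✓
GC content: GC 14/19 = 73.7%, outside 41.9–62.0% ✗
length: length 19 ✓
homopolymer run: longest run = 3 ✓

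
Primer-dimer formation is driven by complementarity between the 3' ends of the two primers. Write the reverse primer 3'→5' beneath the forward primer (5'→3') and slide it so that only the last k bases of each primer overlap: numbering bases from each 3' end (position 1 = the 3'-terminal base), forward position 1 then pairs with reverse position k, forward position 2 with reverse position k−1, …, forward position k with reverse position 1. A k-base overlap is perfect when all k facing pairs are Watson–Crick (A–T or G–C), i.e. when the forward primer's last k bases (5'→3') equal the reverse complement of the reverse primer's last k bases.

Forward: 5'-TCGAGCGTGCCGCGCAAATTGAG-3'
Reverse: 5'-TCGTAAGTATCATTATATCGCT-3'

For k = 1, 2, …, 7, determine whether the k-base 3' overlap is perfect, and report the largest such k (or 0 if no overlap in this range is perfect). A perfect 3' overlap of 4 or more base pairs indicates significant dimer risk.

Longest perfect overlap: 2 complementary base pairs; below the dimer-risk threshold (threshold 4).

Last 7 bases (5'→3') — forward …AATTGAG, reverse …TATCGCT.
Reverse complement of the reverse primer's last 7 bases: AGCGATA; its first k bases are the reverse complement of the reverse primer's last k bases, so a perfect k-base overlap needs the forward primer's last k bases to equal them.
Comparing (forward last k vs required): k=1: G vs A ✗; k=2: AG vs AG ✓; k=3: GAG vs AGC ✗; k=4: TGAG vs AGCG ✗; k=5: TTGAG vs AGCGA ✗; k=6: ATTGAG vs AGCGAT ✗; k=7: AATTGAG vs AGCGATA ✗.
Only k = 2 is perfect, so the longest perfect 3' overlap is 2.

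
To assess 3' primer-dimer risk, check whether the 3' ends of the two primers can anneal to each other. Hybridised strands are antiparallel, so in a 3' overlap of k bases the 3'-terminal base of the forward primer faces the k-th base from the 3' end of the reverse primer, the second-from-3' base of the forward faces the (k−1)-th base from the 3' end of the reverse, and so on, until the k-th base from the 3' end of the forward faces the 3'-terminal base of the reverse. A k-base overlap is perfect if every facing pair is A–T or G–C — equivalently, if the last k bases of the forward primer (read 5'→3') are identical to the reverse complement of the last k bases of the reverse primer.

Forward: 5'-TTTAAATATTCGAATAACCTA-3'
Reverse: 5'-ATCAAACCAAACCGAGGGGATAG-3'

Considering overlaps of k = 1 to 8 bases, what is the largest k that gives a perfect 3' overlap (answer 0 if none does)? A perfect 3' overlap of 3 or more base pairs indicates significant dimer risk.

Last 8 bases (5'→3') — forward …ATAACCTA, reverse …GGGGATAG.
Reverse complement of the reverse primer's last 8 bases: CTATCCCC; its first k bases are the reverse complement of the reverse primer's last k bases, so a perfect k-base overlap needs the forward primer's last k bases to equal them.
Comparing (forward last k vs required): k=1: A vs C ✗; k=2: TA vs CT ✗; k=3: CTA vs CTA ✓; k=4: CCTA vs CTAT ✗; k=5: ACCTA vs CTATC ✗; k=6: AACCTA vs CTATCC ✗; k=7: TAACCTA vs CTATCCC ✗; k=8: ATAACCTA vs CTATCCCC ✗.
Only k = 3 is perfect, so the longest perfect 3' overlap is 3.

Longest perfect overlap: 3 complementary base pairs; significant dimer risk (threshold 3).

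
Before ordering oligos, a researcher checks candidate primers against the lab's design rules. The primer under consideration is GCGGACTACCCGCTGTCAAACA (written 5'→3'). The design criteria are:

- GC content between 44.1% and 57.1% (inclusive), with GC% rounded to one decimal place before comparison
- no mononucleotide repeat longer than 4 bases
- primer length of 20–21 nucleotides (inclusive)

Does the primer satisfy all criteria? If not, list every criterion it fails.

Fails: GC content, length.

Base counts: A=6, T=3, G=5, C=8 (length 22).
GC content: GC 13/22 = 59.1%, outside 44.1–57.1% ✗
homopolymer run: longest run = 3 ✓
length: length 22, outside 20–21 ✗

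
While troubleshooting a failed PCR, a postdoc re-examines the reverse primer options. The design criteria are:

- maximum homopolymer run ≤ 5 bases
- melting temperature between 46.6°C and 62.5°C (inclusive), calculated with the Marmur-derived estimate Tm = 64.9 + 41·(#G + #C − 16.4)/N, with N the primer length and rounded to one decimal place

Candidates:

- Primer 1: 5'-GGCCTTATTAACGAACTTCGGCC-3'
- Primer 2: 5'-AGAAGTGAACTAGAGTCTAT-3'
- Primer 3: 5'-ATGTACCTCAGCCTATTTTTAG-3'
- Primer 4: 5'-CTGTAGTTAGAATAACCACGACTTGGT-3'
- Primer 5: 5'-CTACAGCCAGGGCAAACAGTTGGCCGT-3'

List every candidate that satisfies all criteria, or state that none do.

Primer 1, Primer 3 and Primer 4.

Primer 1 (23 nt, A=5 T=6 G=5 C=7): longest run = 2 ✓; Tm = 64.9 + 41·(12 − 16.4)/23 = 57.1°C ✓ — passes.
Primer 2 (20 nt, A=8 T=5 G=5 C=2): longest run = 2 ✓; Tm = 64.9 + 41·(7 − 16.4)/20 = 45.6°C, outside 46.6–62.5°C ✗ — fails.
Primer 3 (22 nt, A=5 T=9 G=3 C=5): longest run = 5 ✓; Tm = 64.9 + 41·(8 − 16.4)/22 = 49.2°C ✓ — passes.
Primer 4 (27 nt, A=8 T=8 G=6 C=5): longest run = 2 ✓; Tm = 64.9 + 41·(11 − 16.4)/27 = 56.7°C ✓ — passes.
Primer 5 (27 nt, A=7 T=4 G=8 C=8): longest run = 3 ✓; Tm = 64.9 + 41·(16 − 16.4)/27 = 64.3°C, outside 46.6–62.5°C ✗ — fails.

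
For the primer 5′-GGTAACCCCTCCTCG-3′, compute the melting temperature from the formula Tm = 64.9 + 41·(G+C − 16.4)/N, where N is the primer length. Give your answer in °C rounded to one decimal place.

Base counts: A=2, T=3, G=3, C=7; G+C = 10, N = 15.
Tm = 64.9 + 41·(10 − 16.4)/15 = 64.9 + -262.40/15 = 47.4°C.

47.4°C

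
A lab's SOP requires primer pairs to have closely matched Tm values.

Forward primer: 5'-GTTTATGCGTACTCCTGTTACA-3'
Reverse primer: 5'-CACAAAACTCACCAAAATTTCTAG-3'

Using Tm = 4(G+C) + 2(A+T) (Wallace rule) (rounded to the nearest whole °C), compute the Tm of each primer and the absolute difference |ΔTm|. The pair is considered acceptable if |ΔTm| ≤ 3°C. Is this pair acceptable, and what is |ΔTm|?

|ΔTm| = 2°C; the pair is acceptable.

Forward: A=4 T=9 G=4 C=5 → Tm = 2·13 + 4·9 = 62°C.
Reverse: A=11 T=5 G=1 C=7 → Tm = 2·16 + 4·8 = 64°C.
|ΔTm| = |62 − 64| = 2°C, ≤ 3°C.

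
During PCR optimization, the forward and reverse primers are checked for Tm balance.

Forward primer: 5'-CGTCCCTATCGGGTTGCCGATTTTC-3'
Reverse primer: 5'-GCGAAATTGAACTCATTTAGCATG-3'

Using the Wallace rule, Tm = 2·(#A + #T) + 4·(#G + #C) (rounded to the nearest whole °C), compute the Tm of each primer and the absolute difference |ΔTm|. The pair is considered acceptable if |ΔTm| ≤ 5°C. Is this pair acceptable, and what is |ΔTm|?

|ΔTm| = 12°C; the pair is not acceptable.

Forward: A=2 T=9 G=6 C=8 → Tm = 2·11 + 4·14 = 78°C.
Reverse: A=8 T=7 G=5 C=4 → Tm = 2·15 + 4·9 = 66°C.
|ΔTm| = |78 − 66| = 12°C, > 5°C.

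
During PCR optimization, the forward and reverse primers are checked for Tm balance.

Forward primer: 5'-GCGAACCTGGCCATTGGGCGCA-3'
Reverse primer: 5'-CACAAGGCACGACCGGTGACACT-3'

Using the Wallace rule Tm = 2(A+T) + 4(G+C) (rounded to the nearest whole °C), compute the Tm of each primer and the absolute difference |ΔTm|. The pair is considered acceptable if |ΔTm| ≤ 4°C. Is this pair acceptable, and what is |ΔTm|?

|ΔTm| = 0°C; the pair is acceptable.

Forward: A=4 T=3 G=8 C=7 → Tm = 2·7 + 4·15 = 74°C.
Reverse: A=7 T=2 G=6 C=8 → Tm = 2·9 + 4·14 = 74°C.
|ΔTm| = |74 − 74| = 0°C, ≤ 4°C.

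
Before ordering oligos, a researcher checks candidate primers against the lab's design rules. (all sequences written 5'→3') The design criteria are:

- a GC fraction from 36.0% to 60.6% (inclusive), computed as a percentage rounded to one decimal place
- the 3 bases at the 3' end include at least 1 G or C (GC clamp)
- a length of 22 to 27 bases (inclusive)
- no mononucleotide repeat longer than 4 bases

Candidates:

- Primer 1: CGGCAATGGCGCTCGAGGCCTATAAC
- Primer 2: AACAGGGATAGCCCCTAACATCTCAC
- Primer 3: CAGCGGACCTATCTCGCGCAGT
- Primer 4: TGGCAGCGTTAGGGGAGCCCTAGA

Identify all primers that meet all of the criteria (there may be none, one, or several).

Primer 2 only.

Primer 1 (26 nt, A=6 T=4 G=8 C=8): GC 16/26 = 61.5%, outside 36.0–60.6% ✗; 3' end AAC has 1 G/C ✓; length 26 ✓; longest run = 2 ✓ — fails.
Primer 2 (26 nt, A=9 T=4 G=4 C=9): GC 13/26 = 50.0% ✓; 3' end CAC has 2 G/C ✓; length 26 ✓; longest run = 4 ✓ — passes.
Primer 3 (22 nt, A=4 T=4 G=6 C=8): GC 14/22 = 63.6%, outside 36.0–60.6% ✗; 3' end AGT has 1 G/C ✓; length 22 ✓; longest run = 2 ✓ — fails.
Primer 4 (24 nt, A=5 T=4 G=10 C=5): GC 15/24 = 62.5%, outside 36.0–60.6% ✗; 3' end AGA has 1 G/C ✓; length 24 ✓; longest run = 4 ✓ — fails.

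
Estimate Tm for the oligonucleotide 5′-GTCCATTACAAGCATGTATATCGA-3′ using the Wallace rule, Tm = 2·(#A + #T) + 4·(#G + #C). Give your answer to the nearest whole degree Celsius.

Base counts: A=8, T=7, G=4, C=5 (length 24).
Tm = 2·(8+7) + 4·(4+5) = 2·15 + 4·9 = 30 + 36 = 66°C.

66°C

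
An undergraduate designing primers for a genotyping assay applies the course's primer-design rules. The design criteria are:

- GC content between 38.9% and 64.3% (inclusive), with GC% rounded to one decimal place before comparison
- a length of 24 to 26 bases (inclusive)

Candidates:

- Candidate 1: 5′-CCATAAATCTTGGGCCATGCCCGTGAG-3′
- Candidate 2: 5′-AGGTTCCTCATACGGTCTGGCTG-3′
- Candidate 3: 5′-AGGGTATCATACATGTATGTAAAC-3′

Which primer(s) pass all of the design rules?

Candidate 1 (27 nt, A=6 T=6 G=7 C=8): GC 15/27 = 55.6% ✓; length 27, outside 24–26 ✗ — fails.
Candidate 2 (23 nt, A=3 T=7 G=7 C=6): GC 13/23 = 56.5% ✓; length 23, outside 24–26 ✗ — fails.
Candidate 3 (24 nt, A=9 T=7 G=5 C=3): GC 8/24 = 33.3%, outside 38.9–64.3% ✗; length 24 ✓ — fails.

None of the candidates satisfy all criteria.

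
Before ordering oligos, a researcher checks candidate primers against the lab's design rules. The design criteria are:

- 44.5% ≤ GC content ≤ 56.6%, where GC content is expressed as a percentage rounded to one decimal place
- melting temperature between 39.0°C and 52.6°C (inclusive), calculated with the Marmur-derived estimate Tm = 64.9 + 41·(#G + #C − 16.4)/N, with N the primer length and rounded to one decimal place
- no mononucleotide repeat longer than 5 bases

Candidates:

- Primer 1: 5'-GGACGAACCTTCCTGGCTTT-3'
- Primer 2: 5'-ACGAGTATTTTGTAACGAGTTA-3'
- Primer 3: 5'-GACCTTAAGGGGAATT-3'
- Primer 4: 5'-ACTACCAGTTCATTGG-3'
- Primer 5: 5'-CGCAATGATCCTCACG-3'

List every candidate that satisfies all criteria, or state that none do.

Primer 1 (20 nt, A=3 T=6 G=5 C=6): GC 11/20 = 55.0% ✓; Tm = 64.9 + 41·(11 − 16.4)/20 = 53.8°C, outside 39.0–52.6°C ✗; longest run = 3 ✓ — fails.
Primer 2 (22 nt, A=7 T=8 G=5 C=2): GC 7/22 = 31.8%, outside 44.5–56.6% ✗; Tm = 64.9 + 41·(7 − 16.4)/22 = 47.4°C ✓; longest run = 4 ✓ — fails.
Primer 3 (16 nt, A=5 T=4 G=5 C=2): GC 7/16 = 43.8%, outside 44.5–56.6% ✗; Tm = 64.9 + 41·(7 − 16.4)/16 = 40.8°C ✓; longest run = 4 ✓ — fails.
Primer 4 (16 nt, A=4 T=5 G=3 C=4): GC 7/16 = 43.8%, outside 44.5–56.6% ✗; Tm = 64.9 + 41·(7 − 16.4)/16 = 40.8°C ✓; longest run = 2 ✓ — fails.
Primer 5 (16 nt, A=4 T=3 G=3 C=6): GC 9/16 = 56.3% ✓; Tm = 64.9 + 41·(9 − 16.4)/16 = 45.9°C ✓; longest run = 2 ✓ — passes.

Primer 5 only.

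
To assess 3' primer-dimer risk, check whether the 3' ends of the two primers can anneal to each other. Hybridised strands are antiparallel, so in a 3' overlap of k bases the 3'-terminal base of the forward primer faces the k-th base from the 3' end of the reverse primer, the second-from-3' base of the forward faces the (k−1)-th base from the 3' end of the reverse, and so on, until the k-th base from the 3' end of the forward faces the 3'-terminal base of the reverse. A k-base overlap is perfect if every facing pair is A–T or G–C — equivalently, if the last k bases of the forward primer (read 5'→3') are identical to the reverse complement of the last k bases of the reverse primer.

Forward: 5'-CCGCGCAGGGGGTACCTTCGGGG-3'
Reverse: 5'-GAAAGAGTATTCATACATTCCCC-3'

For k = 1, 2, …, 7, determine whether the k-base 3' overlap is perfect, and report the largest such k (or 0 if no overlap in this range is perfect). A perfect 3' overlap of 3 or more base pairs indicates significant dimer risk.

Longest perfect overlap: 4 complementary base pairs; significant dimer risk (threshold 3).

Last 7 bases (5'→3') — forward …TTCGGGG, reverse …ATTCCCC.
Reverse complement of the reverse primer's last 7 bases: GGGGAAT; its first k bases are the reverse complement of the reverse primer's last k bases, so a perfect k-base overlap needs the forward primer's last k bases to equal them.
Comparing (forward last k vs required): k=1: G vs G ✓; k=2: GG vs GG ✓; k=3: GGG vs GGG ✓; k=4: GGGG vs GGGG ✓; k=5: CGGGG vs GGGGA ✗; k=6: TCGGGG vs GGGGAA ✗; k=7: TTCGGGG vs GGGGAAT ✗.
Perfect overlaps at k = 1, 2, 3, 4; the largest is 4.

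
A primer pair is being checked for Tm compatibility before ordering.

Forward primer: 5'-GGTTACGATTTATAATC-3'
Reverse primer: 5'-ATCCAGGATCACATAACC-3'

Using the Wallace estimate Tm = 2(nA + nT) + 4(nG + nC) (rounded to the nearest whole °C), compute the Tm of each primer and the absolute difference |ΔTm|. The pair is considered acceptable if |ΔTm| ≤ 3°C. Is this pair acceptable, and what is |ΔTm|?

|ΔTm| = 8°C; the pair is not acceptable.

Forward: A=5 T=7 G=3 C=2 → Tm = 2·12 + 4·5 = 44°C.
Reverse: A=7 T=3 G=2 C=6 → Tm = 2·10 + 4·8 = 52°C.
|ΔTm| = |44 − 52| = 8°C, > 3°C.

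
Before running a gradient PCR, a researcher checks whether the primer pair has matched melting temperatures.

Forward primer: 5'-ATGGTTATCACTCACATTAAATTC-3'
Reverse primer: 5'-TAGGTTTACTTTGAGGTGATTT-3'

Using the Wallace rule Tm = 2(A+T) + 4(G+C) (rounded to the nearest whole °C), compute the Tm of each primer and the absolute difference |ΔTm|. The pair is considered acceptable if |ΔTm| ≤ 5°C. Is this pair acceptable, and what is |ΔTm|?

Forward: A=8 T=9 G=2 C=5 → Tm = 2·17 + 4·7 = 62°C.
Reverse: A=4 T=11 G=6 C=1 → Tm = 2·15 + 4·7 = 58°C.
|ΔTm| = |62 − 58| = 4°C, ≤ 5°C.

|ΔTm| = 4°C; the pair is acceptable.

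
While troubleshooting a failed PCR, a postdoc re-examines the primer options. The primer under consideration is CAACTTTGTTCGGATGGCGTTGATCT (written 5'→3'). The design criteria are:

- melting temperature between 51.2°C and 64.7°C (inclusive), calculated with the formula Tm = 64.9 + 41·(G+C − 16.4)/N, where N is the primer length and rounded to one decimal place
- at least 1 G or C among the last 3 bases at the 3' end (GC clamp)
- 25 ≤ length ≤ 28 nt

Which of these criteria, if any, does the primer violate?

Base counts: A=4, T=10, G=7, C=5 (length 26).
Tm: Tm = 64.9 + 41·(12 − 16.4)/26 = 58.0°C ✓
GC clamp: 3' end TCT has 1 G/C ✓
length: length 26 ✓

Meets all criteria.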